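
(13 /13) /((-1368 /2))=-0.00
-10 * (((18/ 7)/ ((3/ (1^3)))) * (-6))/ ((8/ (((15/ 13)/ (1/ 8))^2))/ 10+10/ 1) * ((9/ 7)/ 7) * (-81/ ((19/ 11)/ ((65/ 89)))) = -307054800000/ 9500032927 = -32.32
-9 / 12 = -3 / 4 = -0.75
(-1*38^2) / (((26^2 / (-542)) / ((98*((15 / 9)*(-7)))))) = -671120660 / 507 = -1323709.39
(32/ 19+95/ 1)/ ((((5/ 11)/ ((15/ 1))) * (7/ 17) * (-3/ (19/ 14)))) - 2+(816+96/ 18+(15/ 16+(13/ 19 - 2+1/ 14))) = -120044009/ 44688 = -2686.27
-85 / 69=-1.23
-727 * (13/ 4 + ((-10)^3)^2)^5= -744460097358632575555455277209930011/ 1024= -727011813826789624565874300000000.00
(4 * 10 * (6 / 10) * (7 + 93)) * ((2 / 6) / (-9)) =-800 / 9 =-88.89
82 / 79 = 1.04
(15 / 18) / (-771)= -5 / 4626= -0.00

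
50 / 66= 25 / 33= 0.76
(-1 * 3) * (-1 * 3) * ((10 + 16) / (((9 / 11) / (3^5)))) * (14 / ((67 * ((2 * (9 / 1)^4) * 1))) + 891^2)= 99808213406044 / 1809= 55173141739.11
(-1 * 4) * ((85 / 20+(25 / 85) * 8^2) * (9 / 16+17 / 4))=-120813 / 272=-444.17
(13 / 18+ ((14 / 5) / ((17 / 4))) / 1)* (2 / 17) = 2113 / 13005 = 0.16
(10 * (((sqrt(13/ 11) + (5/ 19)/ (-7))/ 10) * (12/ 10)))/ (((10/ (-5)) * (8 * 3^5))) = 1/ 86184 - sqrt(143)/ 35640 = -0.00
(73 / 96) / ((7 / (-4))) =-73 / 168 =-0.43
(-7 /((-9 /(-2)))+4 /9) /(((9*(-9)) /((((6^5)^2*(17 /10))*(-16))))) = -22560768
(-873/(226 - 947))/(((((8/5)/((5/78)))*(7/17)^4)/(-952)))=-10329459675/6429878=-1606.48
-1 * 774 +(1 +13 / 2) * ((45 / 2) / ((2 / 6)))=-1071 / 4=-267.75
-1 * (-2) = 2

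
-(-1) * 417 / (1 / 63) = 26271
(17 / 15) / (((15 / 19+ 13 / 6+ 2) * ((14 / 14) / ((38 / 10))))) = 12274 / 14125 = 0.87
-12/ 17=-0.71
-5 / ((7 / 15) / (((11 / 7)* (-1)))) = 825 / 49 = 16.84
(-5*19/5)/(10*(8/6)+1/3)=-57/41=-1.39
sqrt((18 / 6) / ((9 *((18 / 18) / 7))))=sqrt(21) / 3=1.53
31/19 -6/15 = 117/95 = 1.23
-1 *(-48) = 48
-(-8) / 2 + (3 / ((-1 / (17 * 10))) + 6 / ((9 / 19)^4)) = -845980 / 2187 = -386.82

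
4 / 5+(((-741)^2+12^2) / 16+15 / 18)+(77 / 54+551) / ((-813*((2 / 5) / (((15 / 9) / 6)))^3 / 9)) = 39061091127197 / 1137939840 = 34326.15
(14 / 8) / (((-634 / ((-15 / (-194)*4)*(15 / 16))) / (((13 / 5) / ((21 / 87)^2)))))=-491985 / 13775552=-0.04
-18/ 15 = -6/ 5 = -1.20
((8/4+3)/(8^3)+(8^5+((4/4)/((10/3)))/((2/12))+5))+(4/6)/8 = 251711179/7680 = 32774.89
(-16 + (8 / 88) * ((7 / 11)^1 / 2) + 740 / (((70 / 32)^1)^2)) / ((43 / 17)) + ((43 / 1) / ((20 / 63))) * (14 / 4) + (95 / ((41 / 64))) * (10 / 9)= 693.67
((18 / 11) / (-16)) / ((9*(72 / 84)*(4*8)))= -7 / 16896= -0.00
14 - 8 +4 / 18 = 6.22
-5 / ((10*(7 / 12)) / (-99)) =594 / 7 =84.86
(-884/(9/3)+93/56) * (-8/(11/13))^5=6805652172800/307461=22135009.56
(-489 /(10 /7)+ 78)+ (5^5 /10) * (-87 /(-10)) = 49089 /20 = 2454.45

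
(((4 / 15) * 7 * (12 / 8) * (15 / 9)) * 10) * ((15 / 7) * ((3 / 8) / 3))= 25 / 2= 12.50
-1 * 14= -14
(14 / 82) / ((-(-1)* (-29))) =-7 / 1189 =-0.01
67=67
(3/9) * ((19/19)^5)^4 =1/3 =0.33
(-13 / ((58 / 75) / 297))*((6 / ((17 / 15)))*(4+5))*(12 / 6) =-234555750 / 493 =-475772.31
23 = 23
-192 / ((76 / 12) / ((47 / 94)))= -288 / 19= -15.16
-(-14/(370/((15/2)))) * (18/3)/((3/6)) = 126/37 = 3.41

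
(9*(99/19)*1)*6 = 5346/19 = 281.37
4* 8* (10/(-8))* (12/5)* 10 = -960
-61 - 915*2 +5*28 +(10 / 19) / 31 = -1031329 / 589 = -1750.98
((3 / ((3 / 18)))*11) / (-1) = -198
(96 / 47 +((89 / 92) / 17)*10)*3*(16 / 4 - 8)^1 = -575922 / 18377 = -31.34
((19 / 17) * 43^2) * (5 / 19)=543.82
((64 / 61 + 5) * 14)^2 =26687556 / 3721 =7172.15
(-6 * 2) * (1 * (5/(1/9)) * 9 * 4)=-19440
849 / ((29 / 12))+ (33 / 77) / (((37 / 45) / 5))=2658267 / 7511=353.92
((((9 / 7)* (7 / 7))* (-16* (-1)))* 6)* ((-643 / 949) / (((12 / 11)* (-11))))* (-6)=-277776 / 6643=-41.81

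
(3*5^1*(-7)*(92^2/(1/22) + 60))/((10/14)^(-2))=-69850500/7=-9978642.86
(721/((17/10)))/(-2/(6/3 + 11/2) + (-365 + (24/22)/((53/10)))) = -63051450/54271769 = -1.16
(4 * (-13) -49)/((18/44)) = -2222/9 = -246.89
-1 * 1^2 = -1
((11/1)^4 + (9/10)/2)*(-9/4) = -32943.26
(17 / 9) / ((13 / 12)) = 68 / 39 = 1.74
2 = 2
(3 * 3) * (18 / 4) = 81 / 2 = 40.50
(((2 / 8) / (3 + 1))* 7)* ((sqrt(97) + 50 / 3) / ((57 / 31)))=217* sqrt(97) / 912 + 5425 / 1368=6.31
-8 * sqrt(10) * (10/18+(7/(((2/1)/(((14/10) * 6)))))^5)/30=-2471093540752 * sqrt(10)/421875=-18522747.02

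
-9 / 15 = -3 / 5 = -0.60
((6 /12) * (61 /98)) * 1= 61 /196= 0.31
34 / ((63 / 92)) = 3128 / 63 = 49.65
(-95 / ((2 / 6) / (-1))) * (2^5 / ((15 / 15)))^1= 9120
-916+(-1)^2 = -915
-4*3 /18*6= -4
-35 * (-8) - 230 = 50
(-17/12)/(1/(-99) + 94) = -561/37220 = -0.02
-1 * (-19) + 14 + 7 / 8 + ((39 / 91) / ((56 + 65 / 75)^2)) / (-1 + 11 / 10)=1380328273 / 40746104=33.88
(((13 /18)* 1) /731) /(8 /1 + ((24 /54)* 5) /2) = 13 /119884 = 0.00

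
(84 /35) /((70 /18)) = 108 /175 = 0.62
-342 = -342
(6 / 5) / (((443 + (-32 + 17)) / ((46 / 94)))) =69 / 50290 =0.00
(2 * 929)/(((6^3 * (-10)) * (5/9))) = -929/600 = -1.55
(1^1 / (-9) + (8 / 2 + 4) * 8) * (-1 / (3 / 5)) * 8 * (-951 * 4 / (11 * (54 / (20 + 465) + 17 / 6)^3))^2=-7485193336587218568144000000000 / 47903387671854603986161801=-156256.03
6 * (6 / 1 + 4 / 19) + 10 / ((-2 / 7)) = 43 / 19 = 2.26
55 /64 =0.86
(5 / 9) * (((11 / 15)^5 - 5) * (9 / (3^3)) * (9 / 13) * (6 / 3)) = -7271648 / 5923125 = -1.23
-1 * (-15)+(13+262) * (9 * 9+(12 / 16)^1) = 89985 / 4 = 22496.25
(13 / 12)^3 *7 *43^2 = 28435771 / 1728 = 16455.89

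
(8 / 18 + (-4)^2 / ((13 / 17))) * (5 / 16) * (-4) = -3125 / 117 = -26.71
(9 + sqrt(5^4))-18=16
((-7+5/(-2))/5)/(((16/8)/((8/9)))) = -38/45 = -0.84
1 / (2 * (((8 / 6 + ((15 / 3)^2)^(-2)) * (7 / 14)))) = 0.75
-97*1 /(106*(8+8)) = -0.06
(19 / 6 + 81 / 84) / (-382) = -347 / 32088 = -0.01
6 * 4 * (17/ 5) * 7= 2856/ 5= 571.20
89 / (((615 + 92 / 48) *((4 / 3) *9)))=0.01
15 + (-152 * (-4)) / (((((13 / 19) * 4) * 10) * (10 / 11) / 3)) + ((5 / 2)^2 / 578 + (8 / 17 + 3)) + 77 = 126830437 / 751400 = 168.79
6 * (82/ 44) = 123/ 11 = 11.18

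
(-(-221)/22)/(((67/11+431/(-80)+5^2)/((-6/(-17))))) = 3120/22619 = 0.14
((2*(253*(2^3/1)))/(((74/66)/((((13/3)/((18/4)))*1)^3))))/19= 782624128/4612383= 169.68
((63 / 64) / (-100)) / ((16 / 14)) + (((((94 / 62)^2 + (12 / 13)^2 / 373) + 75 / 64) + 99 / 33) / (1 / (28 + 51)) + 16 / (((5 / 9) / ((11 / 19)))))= 31116462747945617 / 58930820249600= 528.02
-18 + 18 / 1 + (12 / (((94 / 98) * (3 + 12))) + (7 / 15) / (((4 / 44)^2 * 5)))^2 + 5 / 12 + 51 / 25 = 7432010479 / 49702500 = 149.53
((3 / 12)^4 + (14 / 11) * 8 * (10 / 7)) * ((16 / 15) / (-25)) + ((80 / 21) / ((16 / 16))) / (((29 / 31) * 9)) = -20294017 / 120582000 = -0.17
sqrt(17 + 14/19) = sqrt(6403)/19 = 4.21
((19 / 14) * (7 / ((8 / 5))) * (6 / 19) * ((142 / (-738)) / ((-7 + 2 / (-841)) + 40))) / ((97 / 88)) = -3284105 / 331097181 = -0.01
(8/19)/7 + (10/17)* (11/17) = 16942/38437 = 0.44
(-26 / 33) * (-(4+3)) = 182 / 33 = 5.52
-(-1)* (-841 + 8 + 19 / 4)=-3313 / 4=-828.25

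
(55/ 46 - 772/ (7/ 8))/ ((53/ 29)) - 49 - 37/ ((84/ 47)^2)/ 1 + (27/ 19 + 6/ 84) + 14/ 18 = -29439153167/ 54474672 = -540.42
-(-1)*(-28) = -28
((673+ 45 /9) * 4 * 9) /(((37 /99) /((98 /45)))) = 26311824 /185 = 142226.08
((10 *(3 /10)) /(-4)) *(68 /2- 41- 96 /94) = 1131 /188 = 6.02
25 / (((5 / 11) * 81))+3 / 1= 298 / 81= 3.68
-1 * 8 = -8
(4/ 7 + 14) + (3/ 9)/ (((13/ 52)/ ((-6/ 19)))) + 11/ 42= 1643/ 114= 14.41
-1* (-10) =10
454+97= 551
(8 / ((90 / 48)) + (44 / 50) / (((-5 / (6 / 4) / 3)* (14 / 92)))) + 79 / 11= 180293 / 28875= 6.24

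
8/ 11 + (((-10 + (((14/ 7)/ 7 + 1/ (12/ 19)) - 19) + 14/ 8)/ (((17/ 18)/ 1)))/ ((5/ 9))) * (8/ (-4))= 637964/ 6545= 97.47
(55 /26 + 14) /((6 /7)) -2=2621 /156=16.80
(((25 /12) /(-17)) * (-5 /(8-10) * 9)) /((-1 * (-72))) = -125 /3264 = -0.04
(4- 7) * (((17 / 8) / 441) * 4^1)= -17 / 294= -0.06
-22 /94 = -11 /47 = -0.23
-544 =-544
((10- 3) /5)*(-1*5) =-7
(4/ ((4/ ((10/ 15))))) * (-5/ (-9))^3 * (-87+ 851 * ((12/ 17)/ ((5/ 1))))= 15650/ 4131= 3.79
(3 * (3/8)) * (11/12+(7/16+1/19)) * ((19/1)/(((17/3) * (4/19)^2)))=4168467/34816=119.73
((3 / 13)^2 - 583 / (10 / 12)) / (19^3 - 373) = -197039 / 1826890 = -0.11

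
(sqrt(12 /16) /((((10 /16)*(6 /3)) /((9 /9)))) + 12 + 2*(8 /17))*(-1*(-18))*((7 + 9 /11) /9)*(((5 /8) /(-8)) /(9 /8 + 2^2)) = -2150 /697-43*sqrt(3) /451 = -3.25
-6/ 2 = -3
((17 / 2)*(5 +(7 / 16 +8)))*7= 25585 / 32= 799.53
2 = 2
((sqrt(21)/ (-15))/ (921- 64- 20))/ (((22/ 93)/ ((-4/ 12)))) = sqrt(21)/ 8910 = 0.00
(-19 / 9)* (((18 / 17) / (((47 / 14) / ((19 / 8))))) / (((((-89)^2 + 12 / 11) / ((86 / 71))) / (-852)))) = 2049036 / 9946751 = 0.21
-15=-15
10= 10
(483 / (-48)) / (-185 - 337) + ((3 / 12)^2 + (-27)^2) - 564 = 165.08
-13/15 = -0.87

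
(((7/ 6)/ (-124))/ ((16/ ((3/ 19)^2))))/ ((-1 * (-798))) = -1/ 54433024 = -0.00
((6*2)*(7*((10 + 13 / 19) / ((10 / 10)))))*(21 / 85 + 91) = 132255312 / 1615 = 81891.83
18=18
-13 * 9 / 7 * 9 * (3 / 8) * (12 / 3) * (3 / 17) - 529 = -135379 / 238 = -568.82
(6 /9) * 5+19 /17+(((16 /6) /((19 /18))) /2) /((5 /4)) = 26461 /4845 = 5.46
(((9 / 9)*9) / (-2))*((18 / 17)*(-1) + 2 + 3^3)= -4275 / 34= -125.74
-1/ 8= -0.12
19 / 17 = 1.12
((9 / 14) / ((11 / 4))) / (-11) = -18 / 847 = -0.02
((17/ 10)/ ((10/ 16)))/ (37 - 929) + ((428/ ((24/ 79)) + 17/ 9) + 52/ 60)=1411.59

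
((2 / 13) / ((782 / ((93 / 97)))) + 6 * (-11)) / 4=-16.50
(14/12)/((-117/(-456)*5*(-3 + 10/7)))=-3724/6435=-0.58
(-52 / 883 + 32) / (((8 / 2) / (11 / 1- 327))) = -2228116 / 883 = -2523.35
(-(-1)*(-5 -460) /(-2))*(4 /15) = 62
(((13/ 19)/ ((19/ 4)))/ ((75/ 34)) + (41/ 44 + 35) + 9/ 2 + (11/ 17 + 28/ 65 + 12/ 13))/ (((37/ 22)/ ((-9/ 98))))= -33566294451/ 14464295300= -2.32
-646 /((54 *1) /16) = -5168 /27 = -191.41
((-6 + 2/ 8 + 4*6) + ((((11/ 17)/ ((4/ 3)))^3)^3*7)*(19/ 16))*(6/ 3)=9083606013982893605/ 248696802371436544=36.52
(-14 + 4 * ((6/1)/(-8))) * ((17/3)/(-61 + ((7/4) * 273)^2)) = -0.00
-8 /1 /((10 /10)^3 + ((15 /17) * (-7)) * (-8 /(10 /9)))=-136 /773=-0.18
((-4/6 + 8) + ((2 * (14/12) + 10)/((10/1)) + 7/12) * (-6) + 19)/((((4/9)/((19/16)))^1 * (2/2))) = 26391/640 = 41.24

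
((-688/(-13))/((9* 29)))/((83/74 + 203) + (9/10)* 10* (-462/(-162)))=50912/57695703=0.00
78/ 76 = 39/ 38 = 1.03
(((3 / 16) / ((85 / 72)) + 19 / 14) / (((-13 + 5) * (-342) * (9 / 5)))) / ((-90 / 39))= -5863 / 43953840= -0.00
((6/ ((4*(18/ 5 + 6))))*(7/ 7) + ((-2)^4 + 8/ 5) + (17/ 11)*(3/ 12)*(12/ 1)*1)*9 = 354699/ 1760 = 201.53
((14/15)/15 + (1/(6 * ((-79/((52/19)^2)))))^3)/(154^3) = 487073644991939/28591623693475887636900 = 0.00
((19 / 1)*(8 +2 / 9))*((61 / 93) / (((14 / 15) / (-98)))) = -3001810 / 279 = -10759.18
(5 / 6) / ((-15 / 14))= -7 / 9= -0.78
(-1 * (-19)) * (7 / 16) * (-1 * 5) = -665 / 16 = -41.56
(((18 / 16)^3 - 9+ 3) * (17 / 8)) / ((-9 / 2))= 13277 / 6144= 2.16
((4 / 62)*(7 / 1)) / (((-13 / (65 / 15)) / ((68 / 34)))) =-28 / 93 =-0.30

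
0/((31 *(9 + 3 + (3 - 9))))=0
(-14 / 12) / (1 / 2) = -7 / 3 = -2.33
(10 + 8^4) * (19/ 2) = 39007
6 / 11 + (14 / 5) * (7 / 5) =1228 / 275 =4.47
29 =29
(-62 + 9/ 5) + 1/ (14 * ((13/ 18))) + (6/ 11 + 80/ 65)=-291916/ 5005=-58.32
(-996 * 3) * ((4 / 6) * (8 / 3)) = -5312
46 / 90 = 23 / 45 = 0.51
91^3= 753571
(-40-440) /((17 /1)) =-480 /17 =-28.24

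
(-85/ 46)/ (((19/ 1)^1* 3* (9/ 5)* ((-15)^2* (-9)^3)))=17/ 154826478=0.00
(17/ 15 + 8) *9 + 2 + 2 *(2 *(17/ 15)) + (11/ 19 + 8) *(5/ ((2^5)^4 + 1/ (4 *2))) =23571070089/ 265639285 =88.73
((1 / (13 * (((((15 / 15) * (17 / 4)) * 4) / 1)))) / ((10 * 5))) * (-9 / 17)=-9 / 187850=-0.00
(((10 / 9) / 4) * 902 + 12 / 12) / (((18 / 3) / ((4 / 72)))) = 566 / 243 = 2.33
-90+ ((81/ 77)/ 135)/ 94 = -3257097/ 36190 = -90.00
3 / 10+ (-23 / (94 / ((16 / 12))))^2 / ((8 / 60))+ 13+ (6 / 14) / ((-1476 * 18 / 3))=3217687159 / 228233880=14.10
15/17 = 0.88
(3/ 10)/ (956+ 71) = 3/ 10270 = 0.00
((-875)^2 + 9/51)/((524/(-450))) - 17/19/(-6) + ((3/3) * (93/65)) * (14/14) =-10850126820011/16502070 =-657500.96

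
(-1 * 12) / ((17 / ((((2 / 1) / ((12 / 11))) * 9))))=-198 / 17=-11.65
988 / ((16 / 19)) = 4693 / 4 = 1173.25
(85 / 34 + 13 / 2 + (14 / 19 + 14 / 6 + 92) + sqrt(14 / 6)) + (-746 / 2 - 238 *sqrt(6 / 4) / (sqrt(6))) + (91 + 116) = -10313 / 57 + sqrt(21) / 3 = -179.40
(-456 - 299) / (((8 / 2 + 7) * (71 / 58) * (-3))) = 43790 / 2343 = 18.69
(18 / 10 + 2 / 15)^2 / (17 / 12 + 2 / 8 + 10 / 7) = 5887 / 4875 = 1.21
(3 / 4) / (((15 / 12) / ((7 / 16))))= 21 / 80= 0.26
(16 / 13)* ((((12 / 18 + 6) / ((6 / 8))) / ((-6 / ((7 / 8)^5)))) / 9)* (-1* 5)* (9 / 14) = 60025 / 179712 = 0.33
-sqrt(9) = -3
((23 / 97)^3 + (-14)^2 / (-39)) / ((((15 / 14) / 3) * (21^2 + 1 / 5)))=-1248865765 / 39260454441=-0.03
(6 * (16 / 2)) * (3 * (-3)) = -432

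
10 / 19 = 0.53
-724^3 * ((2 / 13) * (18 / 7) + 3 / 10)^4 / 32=-952029848211777261 / 342874805000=-2776610.69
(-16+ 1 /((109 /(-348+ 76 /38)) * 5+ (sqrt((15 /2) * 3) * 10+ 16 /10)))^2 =11608885540816602877636 /45347067798203968801-9674050465796322000 * sqrt(10) /45347067798203968801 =255.33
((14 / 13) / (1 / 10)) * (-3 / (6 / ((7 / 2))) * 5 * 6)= -7350 / 13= -565.38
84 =84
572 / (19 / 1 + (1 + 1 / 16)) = 9152 / 321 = 28.51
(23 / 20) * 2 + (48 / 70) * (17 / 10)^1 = 1213 / 350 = 3.47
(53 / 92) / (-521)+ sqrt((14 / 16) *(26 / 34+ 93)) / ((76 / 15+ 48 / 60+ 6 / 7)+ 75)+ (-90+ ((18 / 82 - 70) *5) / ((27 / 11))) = -12317863691 / 53060724+ 105 *sqrt(94843) / 291754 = -232.04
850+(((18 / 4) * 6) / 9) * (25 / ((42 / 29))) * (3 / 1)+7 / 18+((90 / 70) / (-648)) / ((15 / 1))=7603439 / 7560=1005.75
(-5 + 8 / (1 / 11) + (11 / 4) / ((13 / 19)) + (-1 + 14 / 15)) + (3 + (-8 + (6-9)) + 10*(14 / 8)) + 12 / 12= 76013 / 780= 97.45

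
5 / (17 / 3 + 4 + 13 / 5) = 75 / 184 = 0.41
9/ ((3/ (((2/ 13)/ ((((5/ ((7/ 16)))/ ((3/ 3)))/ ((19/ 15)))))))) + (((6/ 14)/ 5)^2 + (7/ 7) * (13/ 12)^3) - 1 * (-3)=119152273/ 27518400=4.33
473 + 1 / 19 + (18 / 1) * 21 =16170 / 19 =851.05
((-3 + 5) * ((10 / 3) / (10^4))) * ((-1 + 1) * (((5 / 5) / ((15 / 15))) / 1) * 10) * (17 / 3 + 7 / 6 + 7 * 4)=0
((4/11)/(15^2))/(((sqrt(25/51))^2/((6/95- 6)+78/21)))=-100504/13715625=-0.01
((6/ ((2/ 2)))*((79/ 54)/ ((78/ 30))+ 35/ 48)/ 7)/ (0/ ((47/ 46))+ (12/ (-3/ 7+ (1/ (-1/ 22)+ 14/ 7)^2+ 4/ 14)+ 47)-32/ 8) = 2256305/ 87681048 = 0.03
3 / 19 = 0.16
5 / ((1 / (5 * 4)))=100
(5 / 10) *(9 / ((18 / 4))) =1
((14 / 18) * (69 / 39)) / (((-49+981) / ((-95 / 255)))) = -3059 / 5561244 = -0.00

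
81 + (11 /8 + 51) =1067 /8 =133.38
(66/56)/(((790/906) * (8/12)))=44847/22120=2.03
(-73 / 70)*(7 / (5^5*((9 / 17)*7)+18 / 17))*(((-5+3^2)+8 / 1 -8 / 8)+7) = -1241 / 109385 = -0.01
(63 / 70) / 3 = 0.30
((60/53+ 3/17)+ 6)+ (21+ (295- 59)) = 238142/901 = 264.31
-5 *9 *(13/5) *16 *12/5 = -22464/5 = -4492.80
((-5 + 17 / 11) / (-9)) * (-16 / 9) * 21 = -4256 / 297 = -14.33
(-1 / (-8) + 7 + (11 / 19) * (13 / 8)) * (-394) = -120761 / 38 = -3177.92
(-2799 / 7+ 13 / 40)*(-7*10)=111869 / 4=27967.25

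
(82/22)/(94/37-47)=-1517/18095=-0.08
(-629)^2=395641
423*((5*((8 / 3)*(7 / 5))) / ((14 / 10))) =5640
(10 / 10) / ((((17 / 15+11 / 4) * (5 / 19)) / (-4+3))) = -228 / 233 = -0.98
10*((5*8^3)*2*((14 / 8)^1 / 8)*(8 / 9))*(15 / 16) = 28000 / 3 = 9333.33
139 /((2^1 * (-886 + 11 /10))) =-695 /8849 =-0.08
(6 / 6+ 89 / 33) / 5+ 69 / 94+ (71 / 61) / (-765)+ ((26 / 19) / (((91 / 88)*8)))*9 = 18999780557 / 6417464130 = 2.96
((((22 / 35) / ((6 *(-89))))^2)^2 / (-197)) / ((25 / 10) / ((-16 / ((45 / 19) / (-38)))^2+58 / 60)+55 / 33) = -3907702270043 / 668332853049202162080131250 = -0.00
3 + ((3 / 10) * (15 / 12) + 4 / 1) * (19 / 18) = 1097 / 144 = 7.62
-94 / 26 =-47 / 13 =-3.62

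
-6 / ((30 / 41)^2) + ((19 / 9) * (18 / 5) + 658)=98159 / 150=654.39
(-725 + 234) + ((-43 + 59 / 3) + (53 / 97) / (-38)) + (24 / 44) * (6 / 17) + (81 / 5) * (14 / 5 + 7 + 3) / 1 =-15860130611 / 51696150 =-306.80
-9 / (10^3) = -9 / 1000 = -0.01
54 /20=27 /10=2.70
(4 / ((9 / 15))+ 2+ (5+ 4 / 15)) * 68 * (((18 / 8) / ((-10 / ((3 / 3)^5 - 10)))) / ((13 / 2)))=95931 / 325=295.17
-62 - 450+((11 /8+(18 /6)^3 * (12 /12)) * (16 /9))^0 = -511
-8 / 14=-4 / 7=-0.57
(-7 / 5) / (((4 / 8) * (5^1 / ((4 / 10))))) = -28 / 125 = -0.22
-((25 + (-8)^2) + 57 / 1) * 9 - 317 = -1631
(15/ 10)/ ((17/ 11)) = 33/ 34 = 0.97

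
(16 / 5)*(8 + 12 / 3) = 192 / 5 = 38.40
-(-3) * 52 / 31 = 156 / 31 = 5.03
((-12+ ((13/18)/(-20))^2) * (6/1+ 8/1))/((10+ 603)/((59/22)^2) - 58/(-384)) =-10826125822/5502774825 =-1.97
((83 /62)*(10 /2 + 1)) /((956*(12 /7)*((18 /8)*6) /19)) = 11039 /1600344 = 0.01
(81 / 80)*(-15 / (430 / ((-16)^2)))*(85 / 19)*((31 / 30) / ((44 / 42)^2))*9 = -169424703 / 494285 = -342.77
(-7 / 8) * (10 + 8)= -63 / 4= -15.75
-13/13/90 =-1/90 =-0.01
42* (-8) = -336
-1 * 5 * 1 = -5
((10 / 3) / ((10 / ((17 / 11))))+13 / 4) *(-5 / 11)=-2485 / 1452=-1.71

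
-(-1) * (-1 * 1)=-1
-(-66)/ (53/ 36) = 2376/ 53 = 44.83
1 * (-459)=-459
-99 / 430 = -0.23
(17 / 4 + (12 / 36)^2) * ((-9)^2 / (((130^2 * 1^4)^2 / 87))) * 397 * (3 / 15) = 48803607 / 5712200000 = 0.01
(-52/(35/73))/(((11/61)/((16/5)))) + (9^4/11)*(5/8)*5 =-934793/15400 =-60.70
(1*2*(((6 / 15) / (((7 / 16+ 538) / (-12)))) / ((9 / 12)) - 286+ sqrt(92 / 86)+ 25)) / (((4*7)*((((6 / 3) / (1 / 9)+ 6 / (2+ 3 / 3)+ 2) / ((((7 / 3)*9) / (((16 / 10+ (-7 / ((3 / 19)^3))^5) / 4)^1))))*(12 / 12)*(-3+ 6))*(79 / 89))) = 14358014868275901 / 9550789580041417457069069939915 - 6385263615*sqrt(1978) / 47670801154008235711430064703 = 0.00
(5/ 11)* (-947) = -4735/ 11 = -430.45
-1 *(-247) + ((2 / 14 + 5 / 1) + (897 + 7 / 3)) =24181 / 21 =1151.48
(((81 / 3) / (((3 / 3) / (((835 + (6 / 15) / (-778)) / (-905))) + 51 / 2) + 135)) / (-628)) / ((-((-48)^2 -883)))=21924999 / 115521256100488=0.00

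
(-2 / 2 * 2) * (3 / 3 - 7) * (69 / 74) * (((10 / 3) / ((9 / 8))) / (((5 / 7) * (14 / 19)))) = 6992 / 111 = 62.99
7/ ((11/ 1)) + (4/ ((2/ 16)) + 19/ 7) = 2722/ 77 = 35.35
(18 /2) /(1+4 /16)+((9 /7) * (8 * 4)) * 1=1692 /35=48.34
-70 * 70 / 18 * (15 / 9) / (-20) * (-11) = -13475 / 54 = -249.54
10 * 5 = 50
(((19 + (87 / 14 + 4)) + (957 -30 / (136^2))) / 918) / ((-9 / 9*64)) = -0.02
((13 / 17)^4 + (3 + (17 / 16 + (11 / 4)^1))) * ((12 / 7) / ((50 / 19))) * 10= 108992721 / 2338588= 46.61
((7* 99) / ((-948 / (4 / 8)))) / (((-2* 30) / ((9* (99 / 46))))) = 68607 / 581440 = 0.12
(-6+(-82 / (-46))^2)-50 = -27943 / 529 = -52.82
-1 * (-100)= 100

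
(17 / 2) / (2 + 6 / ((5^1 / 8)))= 85 / 116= 0.73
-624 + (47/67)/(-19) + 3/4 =-3173777/5092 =-623.29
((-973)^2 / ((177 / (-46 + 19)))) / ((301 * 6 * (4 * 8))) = -405741 / 162368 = -2.50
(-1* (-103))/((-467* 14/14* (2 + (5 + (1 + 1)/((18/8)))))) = -927/33157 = -0.03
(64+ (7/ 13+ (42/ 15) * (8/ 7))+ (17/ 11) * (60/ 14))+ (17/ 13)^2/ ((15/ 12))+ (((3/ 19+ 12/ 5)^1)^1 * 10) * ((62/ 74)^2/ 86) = 1105263777528/ 14554689149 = 75.94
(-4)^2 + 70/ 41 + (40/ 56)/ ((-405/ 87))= 136025/ 7749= 17.55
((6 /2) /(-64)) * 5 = -15 /64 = -0.23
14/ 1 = 14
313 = 313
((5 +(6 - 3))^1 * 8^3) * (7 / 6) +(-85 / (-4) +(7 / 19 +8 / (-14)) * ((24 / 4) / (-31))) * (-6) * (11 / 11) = 115054729 / 24738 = 4650.93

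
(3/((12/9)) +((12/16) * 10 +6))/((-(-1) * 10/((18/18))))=63/40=1.58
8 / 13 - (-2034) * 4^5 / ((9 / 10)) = 30085128 / 13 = 2314240.62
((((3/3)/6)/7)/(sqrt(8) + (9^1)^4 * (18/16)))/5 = 0.00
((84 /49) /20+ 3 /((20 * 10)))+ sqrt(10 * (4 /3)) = 141 /1400+ 2 * sqrt(30) /3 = 3.75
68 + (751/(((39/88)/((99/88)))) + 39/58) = 1489193/754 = 1975.06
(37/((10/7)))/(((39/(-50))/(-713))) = 923335/39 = 23675.26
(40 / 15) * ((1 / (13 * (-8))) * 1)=-1 / 39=-0.03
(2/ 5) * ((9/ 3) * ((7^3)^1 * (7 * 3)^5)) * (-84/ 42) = -16810159716/ 5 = -3362031943.20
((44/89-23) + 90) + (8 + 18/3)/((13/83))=181509/1157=156.88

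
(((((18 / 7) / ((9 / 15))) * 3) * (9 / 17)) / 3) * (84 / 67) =3240 / 1139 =2.84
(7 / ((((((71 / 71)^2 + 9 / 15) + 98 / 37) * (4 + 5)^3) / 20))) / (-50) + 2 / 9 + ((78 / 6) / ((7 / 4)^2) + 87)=1284035030 / 14038353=91.47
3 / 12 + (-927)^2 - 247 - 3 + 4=3436333 / 4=859083.25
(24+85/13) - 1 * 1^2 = 384/13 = 29.54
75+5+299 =379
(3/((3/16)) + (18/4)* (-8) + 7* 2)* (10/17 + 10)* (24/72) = -360/17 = -21.18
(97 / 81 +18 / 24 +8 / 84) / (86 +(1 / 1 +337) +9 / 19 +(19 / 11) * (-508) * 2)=-968297 / 630642348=-0.00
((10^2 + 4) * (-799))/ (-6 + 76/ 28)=581672/ 23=25290.09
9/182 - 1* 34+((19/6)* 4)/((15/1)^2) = -4163909/122850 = -33.89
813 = 813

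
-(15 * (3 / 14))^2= -2025 / 196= -10.33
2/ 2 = 1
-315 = -315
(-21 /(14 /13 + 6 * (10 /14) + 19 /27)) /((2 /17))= -877149 /29810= -29.42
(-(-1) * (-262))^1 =-262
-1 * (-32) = 32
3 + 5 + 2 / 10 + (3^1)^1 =56 / 5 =11.20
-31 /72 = -0.43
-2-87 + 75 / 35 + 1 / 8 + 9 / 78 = -63057 / 728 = -86.62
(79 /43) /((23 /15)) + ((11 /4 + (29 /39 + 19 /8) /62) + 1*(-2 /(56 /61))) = 243719423 /133918512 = 1.82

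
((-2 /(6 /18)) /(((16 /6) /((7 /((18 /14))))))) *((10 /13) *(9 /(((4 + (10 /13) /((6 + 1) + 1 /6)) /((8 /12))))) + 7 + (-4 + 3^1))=-28623 /328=-87.27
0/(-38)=0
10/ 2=5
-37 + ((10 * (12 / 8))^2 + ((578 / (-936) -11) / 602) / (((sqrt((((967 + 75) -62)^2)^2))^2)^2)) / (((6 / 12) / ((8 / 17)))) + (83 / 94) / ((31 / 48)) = 176.13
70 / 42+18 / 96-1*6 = -199 / 48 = -4.15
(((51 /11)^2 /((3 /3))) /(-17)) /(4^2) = -0.08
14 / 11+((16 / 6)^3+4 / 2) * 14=87542 / 297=294.75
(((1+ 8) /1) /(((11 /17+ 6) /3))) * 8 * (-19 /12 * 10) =-58140 /113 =-514.51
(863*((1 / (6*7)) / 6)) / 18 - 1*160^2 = -116120737 / 4536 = -25599.81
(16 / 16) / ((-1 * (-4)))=1 / 4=0.25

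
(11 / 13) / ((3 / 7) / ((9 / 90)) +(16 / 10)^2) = 1925 / 15574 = 0.12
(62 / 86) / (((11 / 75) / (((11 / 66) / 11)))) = 775 / 10406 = 0.07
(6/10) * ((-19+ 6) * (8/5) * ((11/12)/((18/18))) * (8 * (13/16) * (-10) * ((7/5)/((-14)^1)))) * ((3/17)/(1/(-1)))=5577/425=13.12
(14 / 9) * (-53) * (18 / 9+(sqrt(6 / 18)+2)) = -2968 / 9 -742 * sqrt(3) / 27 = -377.38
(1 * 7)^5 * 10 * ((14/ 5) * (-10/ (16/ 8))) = -2352980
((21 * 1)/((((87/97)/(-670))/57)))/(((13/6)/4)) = -622344240/377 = -1650780.48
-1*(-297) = 297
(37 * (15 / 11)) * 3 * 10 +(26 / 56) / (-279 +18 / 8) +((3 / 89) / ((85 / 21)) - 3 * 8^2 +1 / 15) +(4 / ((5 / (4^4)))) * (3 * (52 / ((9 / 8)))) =19164852436757 / 644833035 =29720.64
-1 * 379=-379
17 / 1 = 17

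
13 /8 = 1.62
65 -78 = -13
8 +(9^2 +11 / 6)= 545 / 6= 90.83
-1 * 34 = -34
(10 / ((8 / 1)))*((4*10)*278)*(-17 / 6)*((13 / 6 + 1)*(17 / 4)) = -19081225 / 36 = -530034.03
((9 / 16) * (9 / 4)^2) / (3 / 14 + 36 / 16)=1701 / 1472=1.16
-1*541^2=-292681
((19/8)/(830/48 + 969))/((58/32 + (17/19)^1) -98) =-17328/685725199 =-0.00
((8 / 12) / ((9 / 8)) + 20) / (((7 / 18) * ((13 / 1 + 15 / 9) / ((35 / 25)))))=278 / 55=5.05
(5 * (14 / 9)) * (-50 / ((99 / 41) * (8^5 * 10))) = -7175 / 14598144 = -0.00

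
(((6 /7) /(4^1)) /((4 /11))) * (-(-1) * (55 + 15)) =165 /4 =41.25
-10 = -10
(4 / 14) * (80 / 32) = 5 / 7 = 0.71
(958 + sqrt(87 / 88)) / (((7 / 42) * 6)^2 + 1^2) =sqrt(1914) / 88 + 479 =479.50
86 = 86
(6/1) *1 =6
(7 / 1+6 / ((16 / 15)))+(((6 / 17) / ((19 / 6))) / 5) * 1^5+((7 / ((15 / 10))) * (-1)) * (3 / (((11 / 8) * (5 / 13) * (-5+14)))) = 9.71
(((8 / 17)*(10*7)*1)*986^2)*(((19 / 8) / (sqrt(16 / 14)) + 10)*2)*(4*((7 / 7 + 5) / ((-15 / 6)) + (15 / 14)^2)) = -22454296320 / 7 - 1333223844*sqrt(14) / 7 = -3920394737.73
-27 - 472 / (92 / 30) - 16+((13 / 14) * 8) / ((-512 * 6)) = -24348203 / 123648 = -196.92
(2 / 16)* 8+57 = 58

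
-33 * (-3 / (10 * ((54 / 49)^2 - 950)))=-21609 / 2070940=-0.01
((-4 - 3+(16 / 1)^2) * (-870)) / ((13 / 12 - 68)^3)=374336640 / 517781627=0.72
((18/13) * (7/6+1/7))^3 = 5.96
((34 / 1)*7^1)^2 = 56644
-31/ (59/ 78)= -2418/ 59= -40.98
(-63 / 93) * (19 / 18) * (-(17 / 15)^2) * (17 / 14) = 93347 / 83700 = 1.12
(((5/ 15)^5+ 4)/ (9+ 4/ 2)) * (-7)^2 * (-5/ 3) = -238385/ 8019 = -29.73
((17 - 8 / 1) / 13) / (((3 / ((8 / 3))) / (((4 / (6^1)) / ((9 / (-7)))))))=-112 / 351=-0.32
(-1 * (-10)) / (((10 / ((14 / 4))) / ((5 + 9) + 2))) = 56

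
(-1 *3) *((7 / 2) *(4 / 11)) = -42 / 11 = -3.82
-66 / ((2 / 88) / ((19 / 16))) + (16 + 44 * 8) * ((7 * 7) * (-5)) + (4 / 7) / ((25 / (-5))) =-6552603 / 70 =-93608.61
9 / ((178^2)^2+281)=1 / 111541793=0.00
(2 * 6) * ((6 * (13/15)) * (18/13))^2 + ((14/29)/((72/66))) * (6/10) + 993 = 2342251/1450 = 1615.35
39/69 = 13/23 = 0.57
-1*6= -6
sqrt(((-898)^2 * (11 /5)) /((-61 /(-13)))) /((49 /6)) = 5388 * sqrt(43615) /14945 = 75.29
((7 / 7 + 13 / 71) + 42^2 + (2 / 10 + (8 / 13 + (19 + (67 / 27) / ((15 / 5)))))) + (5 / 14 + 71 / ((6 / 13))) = 5076449881 / 2616705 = 1940.02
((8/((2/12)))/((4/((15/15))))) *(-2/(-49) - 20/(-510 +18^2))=2704/1519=1.78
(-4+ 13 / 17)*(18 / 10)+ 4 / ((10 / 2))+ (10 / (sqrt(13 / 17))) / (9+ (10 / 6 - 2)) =-427 / 85+ 15*sqrt(221) / 169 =-3.70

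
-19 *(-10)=190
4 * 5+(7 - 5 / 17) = 26.71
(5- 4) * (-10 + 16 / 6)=-7.33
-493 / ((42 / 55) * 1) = -27115 / 42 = -645.60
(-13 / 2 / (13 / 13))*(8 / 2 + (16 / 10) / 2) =-156 / 5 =-31.20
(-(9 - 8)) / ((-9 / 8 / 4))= 32 / 9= 3.56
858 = 858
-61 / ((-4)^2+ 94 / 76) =-3.54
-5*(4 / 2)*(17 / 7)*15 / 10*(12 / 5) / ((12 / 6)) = -306 / 7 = -43.71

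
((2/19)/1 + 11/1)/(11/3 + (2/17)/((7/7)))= 10761/3667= 2.93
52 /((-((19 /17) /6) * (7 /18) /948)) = -90507456 /133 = -680507.19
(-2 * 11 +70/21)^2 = 3136/9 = 348.44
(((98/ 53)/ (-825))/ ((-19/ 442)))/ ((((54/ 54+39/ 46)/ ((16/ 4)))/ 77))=3281824/ 377625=8.69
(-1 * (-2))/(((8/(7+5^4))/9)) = 1422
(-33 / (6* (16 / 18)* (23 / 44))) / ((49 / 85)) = -92565 / 4508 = -20.53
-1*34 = -34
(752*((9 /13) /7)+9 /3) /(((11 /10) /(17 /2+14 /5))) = 795633 /1001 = 794.84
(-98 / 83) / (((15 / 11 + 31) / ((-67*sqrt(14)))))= 36113*sqrt(14) / 14774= 9.15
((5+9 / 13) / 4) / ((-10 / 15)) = -111 / 52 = -2.13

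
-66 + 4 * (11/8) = -121/2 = -60.50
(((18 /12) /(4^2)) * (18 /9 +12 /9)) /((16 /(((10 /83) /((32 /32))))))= 25 /10624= 0.00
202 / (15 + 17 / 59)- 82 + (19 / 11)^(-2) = -11144732 / 162811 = -68.45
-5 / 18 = -0.28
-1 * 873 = -873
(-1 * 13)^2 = 169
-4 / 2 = -2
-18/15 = -6/5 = -1.20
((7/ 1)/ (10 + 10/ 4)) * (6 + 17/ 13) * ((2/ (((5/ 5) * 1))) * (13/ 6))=266/ 15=17.73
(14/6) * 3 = 7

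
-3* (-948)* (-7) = -19908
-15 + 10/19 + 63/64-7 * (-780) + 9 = 6633901/1216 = 5455.51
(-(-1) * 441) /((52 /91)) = 771.75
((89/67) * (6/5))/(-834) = -89/46565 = -0.00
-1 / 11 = -0.09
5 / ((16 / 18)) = 45 / 8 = 5.62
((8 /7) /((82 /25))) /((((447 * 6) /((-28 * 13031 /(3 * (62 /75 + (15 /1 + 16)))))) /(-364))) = 180.71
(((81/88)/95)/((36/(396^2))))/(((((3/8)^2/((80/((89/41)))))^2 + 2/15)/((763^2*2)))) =123432116279432970240/334941259897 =368518695.84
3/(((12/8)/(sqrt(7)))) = 2 * sqrt(7) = 5.29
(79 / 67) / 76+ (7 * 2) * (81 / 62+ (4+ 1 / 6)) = 36292939 / 473556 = 76.64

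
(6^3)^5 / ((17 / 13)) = 6112404799488 / 17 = 359553223499.29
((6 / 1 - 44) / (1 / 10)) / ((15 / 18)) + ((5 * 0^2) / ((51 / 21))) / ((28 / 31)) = -456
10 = 10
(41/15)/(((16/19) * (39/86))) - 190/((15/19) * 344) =1299581/201240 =6.46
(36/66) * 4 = 2.18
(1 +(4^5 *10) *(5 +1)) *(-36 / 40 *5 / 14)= -552969 / 28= -19748.89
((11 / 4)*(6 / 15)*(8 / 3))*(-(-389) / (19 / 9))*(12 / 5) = 616176 / 475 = 1297.21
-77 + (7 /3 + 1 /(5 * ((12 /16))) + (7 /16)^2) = -94987 /1280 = -74.21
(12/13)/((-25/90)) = -216/65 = -3.32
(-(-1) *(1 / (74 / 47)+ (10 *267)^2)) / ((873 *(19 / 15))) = 2637693235 / 409146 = 6446.83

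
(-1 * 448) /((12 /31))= -3472 /3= -1157.33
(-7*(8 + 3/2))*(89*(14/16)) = -82859/16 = -5178.69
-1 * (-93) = 93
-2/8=-1/4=-0.25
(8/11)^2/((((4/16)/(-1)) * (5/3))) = -768/605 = -1.27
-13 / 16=-0.81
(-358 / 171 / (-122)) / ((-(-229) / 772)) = 138188 / 2388699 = 0.06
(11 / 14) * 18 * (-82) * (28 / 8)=-4059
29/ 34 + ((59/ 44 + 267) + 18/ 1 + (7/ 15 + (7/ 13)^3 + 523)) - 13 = 19666451407/ 24650340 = 797.82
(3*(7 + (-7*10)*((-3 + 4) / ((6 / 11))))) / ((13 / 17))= -476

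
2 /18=1 /9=0.11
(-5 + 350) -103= 242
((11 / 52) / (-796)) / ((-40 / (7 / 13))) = 77 / 21523840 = 0.00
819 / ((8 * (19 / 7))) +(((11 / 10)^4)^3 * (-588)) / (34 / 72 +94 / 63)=-5354183159615661 / 5937500000000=-901.76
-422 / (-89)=422 / 89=4.74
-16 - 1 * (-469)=453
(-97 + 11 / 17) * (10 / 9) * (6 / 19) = -10920 / 323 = -33.81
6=6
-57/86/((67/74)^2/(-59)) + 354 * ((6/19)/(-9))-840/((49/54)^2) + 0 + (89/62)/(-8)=-614632871034919/623946651664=-985.07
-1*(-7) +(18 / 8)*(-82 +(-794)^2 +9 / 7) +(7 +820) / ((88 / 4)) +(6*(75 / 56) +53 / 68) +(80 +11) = 7426971731 / 5236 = 1418443.80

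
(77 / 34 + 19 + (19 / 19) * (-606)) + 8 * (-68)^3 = -85545385 / 34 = -2516040.74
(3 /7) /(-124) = -0.00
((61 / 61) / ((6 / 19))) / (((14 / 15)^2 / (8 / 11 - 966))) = -7565325 / 2156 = -3508.96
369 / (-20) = -369 / 20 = -18.45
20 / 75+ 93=1399 / 15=93.27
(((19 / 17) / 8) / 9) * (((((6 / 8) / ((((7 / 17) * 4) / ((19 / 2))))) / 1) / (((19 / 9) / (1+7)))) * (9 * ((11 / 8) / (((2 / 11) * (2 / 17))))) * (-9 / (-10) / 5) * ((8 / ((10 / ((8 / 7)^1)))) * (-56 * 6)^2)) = 341898084 / 125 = 2735184.67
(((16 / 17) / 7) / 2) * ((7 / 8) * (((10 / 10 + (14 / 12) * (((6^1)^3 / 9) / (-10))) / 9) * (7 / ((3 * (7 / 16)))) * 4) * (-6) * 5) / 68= 32 / 289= 0.11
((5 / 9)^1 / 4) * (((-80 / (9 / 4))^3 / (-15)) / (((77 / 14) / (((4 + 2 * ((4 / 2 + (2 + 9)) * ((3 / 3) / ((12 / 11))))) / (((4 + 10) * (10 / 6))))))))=136806400 / 1515591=90.27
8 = 8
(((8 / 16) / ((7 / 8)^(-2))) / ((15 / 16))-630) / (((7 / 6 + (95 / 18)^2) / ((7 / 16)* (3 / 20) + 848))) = -553583860137 / 30089600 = -18397.85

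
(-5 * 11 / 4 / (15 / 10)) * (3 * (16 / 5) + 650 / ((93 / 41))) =-757427 / 279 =-2714.79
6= 6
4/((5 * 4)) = 1/5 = 0.20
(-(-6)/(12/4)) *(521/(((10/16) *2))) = 4168/5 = 833.60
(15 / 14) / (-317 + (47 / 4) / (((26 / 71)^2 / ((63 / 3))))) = 20280 / 28828093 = 0.00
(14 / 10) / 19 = 7 / 95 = 0.07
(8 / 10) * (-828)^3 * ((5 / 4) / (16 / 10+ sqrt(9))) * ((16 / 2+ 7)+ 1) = -1974481920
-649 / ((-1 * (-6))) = -649 / 6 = -108.17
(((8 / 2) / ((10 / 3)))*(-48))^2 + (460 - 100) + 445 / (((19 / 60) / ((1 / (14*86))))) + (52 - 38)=527996261 / 142975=3692.93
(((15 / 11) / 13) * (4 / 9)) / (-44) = -0.00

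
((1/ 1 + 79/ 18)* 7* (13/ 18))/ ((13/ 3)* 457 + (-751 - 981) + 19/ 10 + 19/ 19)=44135/ 406998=0.11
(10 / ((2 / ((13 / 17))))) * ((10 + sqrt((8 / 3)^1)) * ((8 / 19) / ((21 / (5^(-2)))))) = 208 * sqrt(6) / 101745 + 208 / 6783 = 0.04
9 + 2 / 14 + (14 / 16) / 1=561 / 56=10.02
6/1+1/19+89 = 1806/19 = 95.05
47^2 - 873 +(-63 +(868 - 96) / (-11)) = 13231 / 11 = 1202.82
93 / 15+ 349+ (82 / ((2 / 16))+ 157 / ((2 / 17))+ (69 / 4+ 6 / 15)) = 47267 / 20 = 2363.35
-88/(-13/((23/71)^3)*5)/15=1070696/348963225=0.00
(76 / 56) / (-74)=-19 / 1036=-0.02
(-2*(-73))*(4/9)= 584/9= 64.89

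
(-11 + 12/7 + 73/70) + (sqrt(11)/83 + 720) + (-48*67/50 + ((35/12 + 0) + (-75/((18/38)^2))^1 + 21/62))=316.47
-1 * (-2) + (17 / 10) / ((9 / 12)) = 64 / 15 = 4.27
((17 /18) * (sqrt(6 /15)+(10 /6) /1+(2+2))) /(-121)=-289 /6534 - 17 * sqrt(10) /10890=-0.05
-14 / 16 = -7 / 8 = -0.88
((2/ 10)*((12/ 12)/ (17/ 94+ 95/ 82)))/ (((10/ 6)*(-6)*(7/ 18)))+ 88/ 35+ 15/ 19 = 28022768/ 8581825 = 3.27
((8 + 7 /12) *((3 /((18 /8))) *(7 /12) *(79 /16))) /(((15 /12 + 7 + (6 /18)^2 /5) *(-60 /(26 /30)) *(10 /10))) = -740467 /12864960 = -0.06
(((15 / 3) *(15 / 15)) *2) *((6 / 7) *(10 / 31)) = 600 / 217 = 2.76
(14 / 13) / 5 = 0.22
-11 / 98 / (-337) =11 / 33026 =0.00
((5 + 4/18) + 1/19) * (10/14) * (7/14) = 2255/1197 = 1.88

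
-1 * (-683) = 683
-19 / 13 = -1.46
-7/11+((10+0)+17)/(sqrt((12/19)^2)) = 1853/44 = 42.11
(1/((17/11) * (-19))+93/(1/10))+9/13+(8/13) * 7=301994/323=934.97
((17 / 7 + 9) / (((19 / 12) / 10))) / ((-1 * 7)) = -9600 / 931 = -10.31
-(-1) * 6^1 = 6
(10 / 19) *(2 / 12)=5 / 57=0.09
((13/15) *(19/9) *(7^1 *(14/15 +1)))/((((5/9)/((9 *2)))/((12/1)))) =1203384/125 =9627.07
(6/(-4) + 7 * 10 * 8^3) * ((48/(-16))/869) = -215031/1738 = -123.72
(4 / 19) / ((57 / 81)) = 108 / 361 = 0.30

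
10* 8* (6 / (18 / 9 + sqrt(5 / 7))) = 6720 / 23 - 480* sqrt(35) / 23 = 168.71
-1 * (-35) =35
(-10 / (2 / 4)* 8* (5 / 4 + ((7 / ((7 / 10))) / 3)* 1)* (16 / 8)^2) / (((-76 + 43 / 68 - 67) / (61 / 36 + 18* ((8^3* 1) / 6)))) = 8281407200 / 261387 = 31682.55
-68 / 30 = -34 / 15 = -2.27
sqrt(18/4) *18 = 27 *sqrt(2) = 38.18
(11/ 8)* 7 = 77/ 8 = 9.62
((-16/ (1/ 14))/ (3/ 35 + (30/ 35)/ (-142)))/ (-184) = 34790/ 2277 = 15.28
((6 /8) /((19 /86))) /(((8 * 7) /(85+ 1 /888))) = 463669 /89984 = 5.15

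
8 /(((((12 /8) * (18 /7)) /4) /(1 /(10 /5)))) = 112 /27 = 4.15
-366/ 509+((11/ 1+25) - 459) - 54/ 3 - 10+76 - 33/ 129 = -8228962/ 21887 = -375.97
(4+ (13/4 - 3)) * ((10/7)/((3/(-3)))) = -85/14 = -6.07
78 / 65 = 6 / 5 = 1.20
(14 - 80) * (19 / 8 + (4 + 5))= -3003 / 4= -750.75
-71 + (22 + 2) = -47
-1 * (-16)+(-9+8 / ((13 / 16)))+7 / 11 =2500 / 143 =17.48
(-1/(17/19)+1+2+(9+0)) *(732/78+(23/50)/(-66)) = 14885137/145860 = 102.05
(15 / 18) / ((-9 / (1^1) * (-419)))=5 / 22626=0.00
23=23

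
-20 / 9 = -2.22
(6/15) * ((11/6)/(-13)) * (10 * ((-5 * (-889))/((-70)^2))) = -1397/2730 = -0.51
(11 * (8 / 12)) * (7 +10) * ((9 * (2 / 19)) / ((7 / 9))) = 20196 / 133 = 151.85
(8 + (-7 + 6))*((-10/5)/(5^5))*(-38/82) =266/128125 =0.00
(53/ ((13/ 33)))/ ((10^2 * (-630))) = -583/ 273000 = -0.00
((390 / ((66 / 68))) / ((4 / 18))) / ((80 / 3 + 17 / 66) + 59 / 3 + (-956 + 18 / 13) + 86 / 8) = -1034280 / 513241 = -2.02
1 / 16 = 0.06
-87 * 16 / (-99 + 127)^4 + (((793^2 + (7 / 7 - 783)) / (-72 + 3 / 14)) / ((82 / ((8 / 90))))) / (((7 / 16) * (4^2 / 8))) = -772251617479 / 71231907600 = -10.84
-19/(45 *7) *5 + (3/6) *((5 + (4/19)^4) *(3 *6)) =367129088/8210223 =44.72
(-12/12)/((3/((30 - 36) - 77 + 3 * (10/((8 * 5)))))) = 329/12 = 27.42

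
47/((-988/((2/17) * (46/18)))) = -1081/75582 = -0.01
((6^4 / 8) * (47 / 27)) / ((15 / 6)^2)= 1128 / 25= 45.12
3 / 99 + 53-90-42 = -2606 / 33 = -78.97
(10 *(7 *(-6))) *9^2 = -34020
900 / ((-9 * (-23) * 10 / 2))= 0.87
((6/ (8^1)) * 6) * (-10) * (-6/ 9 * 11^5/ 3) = 1610510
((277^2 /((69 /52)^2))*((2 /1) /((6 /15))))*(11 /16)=713196055 /4761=149799.63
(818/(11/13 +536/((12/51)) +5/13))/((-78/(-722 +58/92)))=4523949/1362980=3.32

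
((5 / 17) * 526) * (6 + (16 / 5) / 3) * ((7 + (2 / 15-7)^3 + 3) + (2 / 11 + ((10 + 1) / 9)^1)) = -646581256232 / 1893375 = -341496.67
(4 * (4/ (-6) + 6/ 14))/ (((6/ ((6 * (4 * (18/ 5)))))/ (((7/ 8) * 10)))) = -120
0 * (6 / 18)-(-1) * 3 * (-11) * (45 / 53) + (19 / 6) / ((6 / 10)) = -21695 / 954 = -22.74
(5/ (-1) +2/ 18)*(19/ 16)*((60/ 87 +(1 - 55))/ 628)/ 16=161557/ 5245056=0.03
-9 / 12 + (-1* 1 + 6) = 17 / 4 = 4.25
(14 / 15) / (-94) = -7 / 705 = -0.01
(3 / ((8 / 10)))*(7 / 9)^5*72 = 168070 / 2187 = 76.85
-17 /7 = -2.43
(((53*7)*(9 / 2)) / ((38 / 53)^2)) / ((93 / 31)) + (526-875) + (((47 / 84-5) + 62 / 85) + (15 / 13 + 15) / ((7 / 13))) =3917052991 / 5155080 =759.84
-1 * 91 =-91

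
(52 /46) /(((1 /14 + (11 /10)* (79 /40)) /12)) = 873600 /144509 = 6.05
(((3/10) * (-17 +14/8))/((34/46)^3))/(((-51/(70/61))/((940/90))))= 4002943/1503378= 2.66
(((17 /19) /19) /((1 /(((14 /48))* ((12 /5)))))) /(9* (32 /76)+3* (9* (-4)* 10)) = -119 /3885120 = -0.00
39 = 39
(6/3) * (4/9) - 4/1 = -28/9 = -3.11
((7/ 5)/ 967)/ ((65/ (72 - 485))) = -0.01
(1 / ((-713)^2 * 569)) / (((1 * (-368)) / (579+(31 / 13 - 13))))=-7389 / 1383829221424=-0.00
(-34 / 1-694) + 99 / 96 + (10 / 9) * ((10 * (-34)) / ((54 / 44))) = -8046509 / 7776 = -1034.79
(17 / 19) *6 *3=306 / 19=16.11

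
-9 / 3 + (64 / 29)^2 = 1573 / 841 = 1.87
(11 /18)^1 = 11 /18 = 0.61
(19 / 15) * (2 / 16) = 19 / 120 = 0.16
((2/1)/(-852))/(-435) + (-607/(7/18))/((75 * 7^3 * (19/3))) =-0.01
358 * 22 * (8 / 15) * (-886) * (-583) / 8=4068253288 / 15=271216885.87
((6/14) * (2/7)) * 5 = 30/49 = 0.61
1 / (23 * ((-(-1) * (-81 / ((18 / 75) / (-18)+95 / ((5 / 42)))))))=-59849 / 139725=-0.43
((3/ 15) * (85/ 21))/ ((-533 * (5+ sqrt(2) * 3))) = -85/ 78351+ 17 * sqrt(2)/ 26117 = -0.00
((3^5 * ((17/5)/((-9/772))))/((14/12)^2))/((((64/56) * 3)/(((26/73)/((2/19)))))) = -131285934/2555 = -51383.93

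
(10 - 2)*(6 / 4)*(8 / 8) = 12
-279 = -279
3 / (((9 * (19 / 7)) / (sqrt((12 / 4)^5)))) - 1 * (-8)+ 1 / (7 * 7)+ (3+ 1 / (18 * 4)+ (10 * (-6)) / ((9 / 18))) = -384431 / 3528+ 21 * sqrt(3) / 19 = -107.05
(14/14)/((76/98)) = 49/38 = 1.29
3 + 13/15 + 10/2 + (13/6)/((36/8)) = 9.35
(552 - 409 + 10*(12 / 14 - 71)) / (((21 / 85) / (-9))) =20342.76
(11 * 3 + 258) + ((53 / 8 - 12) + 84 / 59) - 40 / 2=267.05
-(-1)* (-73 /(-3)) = 73 /3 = 24.33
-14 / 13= -1.08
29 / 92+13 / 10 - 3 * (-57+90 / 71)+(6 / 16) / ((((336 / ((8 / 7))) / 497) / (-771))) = -292584701 / 914480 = -319.95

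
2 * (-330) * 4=-2640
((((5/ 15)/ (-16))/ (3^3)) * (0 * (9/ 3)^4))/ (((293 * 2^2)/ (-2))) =0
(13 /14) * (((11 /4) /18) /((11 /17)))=221 /1008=0.22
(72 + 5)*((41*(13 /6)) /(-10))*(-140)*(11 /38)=27720.68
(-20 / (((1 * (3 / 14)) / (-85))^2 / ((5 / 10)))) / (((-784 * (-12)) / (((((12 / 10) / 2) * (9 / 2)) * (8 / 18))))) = -7225 / 36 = -200.69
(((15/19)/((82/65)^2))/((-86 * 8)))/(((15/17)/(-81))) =5817825/87896128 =0.07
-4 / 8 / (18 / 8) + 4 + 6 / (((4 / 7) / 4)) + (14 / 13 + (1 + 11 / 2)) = 12485 / 234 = 53.35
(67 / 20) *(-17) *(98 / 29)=-55811 / 290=-192.45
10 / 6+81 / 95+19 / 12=1559 / 380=4.10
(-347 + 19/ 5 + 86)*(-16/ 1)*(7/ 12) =36008/ 15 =2400.53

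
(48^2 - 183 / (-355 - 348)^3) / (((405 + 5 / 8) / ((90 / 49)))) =2352419994096 / 225481373623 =10.43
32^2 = 1024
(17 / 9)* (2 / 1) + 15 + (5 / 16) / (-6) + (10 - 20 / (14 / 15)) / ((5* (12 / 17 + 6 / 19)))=1828241 / 110880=16.49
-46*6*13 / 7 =-3588 / 7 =-512.57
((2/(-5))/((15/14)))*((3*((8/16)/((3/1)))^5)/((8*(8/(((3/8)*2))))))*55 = -77/829440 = -0.00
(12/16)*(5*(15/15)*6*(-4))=-90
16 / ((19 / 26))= 416 / 19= 21.89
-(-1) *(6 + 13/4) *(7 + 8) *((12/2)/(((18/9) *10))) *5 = 1665/8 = 208.12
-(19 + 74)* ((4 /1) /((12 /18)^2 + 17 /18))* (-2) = 13392 /25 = 535.68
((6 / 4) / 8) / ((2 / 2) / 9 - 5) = -27 / 704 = -0.04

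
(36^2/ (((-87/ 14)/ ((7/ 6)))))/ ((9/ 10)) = -7840/ 29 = -270.34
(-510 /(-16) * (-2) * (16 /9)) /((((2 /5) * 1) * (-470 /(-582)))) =-16490 /47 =-350.85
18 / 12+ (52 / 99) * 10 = 1337 / 198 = 6.75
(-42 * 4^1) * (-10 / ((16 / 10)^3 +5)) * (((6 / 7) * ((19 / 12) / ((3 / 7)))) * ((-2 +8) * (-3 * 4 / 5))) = -3192000 / 379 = -8422.16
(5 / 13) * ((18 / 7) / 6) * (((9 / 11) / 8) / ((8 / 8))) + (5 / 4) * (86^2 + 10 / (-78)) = 17084495 / 1848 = 9244.86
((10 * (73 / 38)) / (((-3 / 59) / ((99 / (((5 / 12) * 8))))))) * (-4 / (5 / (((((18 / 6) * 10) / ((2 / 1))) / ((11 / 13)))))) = 3023514 / 19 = 159132.32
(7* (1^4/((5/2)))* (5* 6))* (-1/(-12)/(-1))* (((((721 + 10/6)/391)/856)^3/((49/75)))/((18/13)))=-6468316075/83041399509928902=-0.00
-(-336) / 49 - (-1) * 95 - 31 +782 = 5970 / 7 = 852.86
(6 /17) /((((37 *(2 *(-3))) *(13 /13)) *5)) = -1 /3145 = -0.00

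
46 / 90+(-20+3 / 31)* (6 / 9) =-17797 / 1395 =-12.76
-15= -15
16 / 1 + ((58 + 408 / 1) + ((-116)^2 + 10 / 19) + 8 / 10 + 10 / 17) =22512962 / 1615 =13939.91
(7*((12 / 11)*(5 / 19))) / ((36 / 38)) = 70 / 33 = 2.12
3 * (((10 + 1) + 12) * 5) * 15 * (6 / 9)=3450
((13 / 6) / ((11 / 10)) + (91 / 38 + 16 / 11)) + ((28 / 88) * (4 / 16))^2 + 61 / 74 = 108602413 / 16332096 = 6.65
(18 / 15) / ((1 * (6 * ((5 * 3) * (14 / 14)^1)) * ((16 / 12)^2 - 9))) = -3 / 1625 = -0.00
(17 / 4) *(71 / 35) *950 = 114665 / 14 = 8190.36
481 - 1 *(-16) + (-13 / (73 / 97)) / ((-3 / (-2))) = 106321 / 219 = 485.48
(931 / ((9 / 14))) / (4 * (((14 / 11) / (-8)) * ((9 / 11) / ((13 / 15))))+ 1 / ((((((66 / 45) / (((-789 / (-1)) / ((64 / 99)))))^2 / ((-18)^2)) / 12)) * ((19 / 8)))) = 49862036224 / 39030044715544815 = 0.00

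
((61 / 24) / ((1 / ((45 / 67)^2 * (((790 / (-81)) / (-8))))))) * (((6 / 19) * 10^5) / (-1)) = -3764843750 / 85291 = -44141.16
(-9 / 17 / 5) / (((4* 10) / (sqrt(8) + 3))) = -27 / 3400 - 9* sqrt(2) / 1700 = -0.02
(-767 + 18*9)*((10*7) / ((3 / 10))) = -423500 / 3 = -141166.67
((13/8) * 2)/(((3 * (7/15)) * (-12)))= -65/336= -0.19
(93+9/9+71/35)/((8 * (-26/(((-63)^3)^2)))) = -28865589412.70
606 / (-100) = -303 / 50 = -6.06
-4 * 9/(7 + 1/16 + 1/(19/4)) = -3648/737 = -4.95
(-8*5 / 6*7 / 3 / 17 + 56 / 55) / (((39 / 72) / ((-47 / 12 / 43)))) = -81592 / 4703985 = -0.02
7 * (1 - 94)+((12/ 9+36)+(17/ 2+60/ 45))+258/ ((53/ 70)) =-83659/ 318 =-263.08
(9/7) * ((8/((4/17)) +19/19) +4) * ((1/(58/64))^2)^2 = 368050176/4950967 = 74.34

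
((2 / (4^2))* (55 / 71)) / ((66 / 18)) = 15 / 568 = 0.03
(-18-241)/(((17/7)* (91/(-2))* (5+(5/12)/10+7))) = 12432/63869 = 0.19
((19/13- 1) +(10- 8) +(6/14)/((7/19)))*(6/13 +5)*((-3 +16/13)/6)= -3770597/645918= -5.84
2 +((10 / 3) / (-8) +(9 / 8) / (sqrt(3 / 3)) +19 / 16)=3.90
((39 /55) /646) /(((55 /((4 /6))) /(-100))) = -52 /39083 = -0.00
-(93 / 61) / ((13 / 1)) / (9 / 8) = -248 / 2379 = -0.10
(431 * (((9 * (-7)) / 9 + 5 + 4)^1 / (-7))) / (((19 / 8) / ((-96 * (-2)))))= -1324032 / 133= -9955.13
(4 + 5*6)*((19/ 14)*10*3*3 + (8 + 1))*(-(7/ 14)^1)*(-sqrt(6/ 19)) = 15606*sqrt(114)/ 133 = 1252.83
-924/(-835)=924/835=1.11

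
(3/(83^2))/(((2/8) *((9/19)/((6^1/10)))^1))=76/34445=0.00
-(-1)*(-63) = -63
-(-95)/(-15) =-19/3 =-6.33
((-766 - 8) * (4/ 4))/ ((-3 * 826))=129/ 413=0.31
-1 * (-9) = 9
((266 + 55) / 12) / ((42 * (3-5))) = -107 / 336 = -0.32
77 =77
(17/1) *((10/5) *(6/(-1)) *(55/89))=-11220/89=-126.07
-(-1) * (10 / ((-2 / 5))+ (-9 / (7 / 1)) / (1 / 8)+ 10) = -25.29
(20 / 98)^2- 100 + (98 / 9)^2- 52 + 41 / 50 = -316716679 / 9724050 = -32.57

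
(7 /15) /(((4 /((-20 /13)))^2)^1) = 35 /507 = 0.07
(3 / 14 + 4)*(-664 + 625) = -2301 / 14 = -164.36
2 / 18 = 1 / 9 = 0.11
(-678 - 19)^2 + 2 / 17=8258755 / 17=485809.12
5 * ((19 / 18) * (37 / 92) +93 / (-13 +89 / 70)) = -51016985 / 1359576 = -37.52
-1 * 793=-793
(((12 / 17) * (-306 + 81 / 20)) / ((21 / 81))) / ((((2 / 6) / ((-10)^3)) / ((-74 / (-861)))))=7239553200 / 34153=211974.15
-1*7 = -7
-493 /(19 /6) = -2958 /19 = -155.68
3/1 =3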